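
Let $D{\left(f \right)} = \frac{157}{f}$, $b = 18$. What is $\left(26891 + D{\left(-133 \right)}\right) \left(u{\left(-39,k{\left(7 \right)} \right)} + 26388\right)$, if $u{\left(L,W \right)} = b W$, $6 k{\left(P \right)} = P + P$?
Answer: $\frac{94522824780}{133} \approx 7.107 \cdot 10^{8}$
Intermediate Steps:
$k{\left(P \right)} = \frac{P}{3}$ ($k{\left(P \right)} = \frac{P + P}{6} = \frac{2 P}{6} = \frac{P}{3}$)
$u{\left(L,W \right)} = 18 W$
$\left(26891 + D{\left(-133 \right)}\right) \left(u{\left(-39,k{\left(7 \right)} \right)} + 26388\right) = \left(26891 + \frac{157}{-133}\right) \left(18 \cdot \frac{1}{3} \cdot 7 + 26388\right) = \left(26891 + 157 \left(- \frac{1}{133}\right)\right) \left(18 \cdot \frac{7}{3} + 26388\right) = \left(26891 - \frac{157}{133}\right) \left(42 + 26388\right) = \frac{3576346}{133} \cdot 26430 = \frac{94522824780}{133}$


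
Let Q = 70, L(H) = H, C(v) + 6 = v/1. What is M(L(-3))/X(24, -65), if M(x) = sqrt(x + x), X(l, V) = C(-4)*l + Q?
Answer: -I*sqrt(6)/170 ≈ -0.014409*I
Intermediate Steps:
C(v) = -6 + v (C(v) = -6 + v/1 = -6 + v*1 = -6 + v)
X(l, V) = 70 - 10*l (X(l, V) = (-6 - 4)*l + 70 = -10*l + 70 = 70 - 10*l)
M(x) = sqrt(2)*sqrt(x) (M(x) = sqrt(2*x) = sqrt(2)*sqrt(x))
M(L(-3))/X(24, -65) = (sqrt(2)*sqrt(-3))/(70 - 10*24) = (sqrt(2)*(I*sqrt(3)))/(70 - 240) = (I*sqrt(6))/(-170) = (I*sqrt(6))*(-1/170) = -I*sqrt(6)/170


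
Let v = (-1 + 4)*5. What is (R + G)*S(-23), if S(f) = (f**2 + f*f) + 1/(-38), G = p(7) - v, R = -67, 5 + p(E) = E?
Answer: -1608120/19 ≈ -84638.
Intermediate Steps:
p(E) = -5 + E
v = 15 (v = 3*5 = 15)
G = -13 (G = (-5 + 7) - 1*15 = 2 - 15 = -13)
S(f) = -1/38 + 2*f**2 (S(f) = (f**2 + f**2) - 1/38 = 2*f**2 - 1/38 = -1/38 + 2*f**2)
(R + G)*S(-23) = (-67 - 13)*(-1/38 + 2*(-23)**2) = -80*(-1/38 + 2*529) = -80*(-1/38 + 1058) = -80*40203/38 = -1608120/19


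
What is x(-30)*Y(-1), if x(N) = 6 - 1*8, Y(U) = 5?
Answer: -10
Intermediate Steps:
x(N) = -2 (x(N) = 6 - 8 = -2)
x(-30)*Y(-1) = -2*5 = -10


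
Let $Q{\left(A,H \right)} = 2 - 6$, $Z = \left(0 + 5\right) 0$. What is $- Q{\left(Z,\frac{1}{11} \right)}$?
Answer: $4$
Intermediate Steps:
$Z = 0$ ($Z = 5 \cdot 0 = 0$)
$Q{\left(A,H \right)} = -4$ ($Q{\left(A,H \right)} = 2 - 6 = -4$)
$- Q{\left(Z,\frac{1}{11} \right)} = \left(-1\right) \left(-4\right) = 4$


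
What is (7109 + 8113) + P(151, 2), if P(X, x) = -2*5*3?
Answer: 15192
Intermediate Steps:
P(X, x) = -30 (P(X, x) = -10*3 = -30)
(7109 + 8113) + P(151, 2) = (7109 + 8113) - 30 = 15222 - 30 = 15192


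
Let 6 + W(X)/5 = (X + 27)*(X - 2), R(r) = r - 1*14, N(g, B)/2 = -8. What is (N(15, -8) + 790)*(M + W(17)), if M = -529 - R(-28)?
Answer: 2154042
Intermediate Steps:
N(g, B) = -16 (N(g, B) = 2*(-8) = -16)
R(r) = -14 + r (R(r) = r - 14 = -14 + r)
W(X) = -30 + 5*(-2 + X)*(27 + X) (W(X) = -30 + 5*((X + 27)*(X - 2)) = -30 + 5*((27 + X)*(-2 + X)) = -30 + 5*((-2 + X)*(27 + X)) = -30 + 5*(-2 + X)*(27 + X))
M = -487 (M = -529 - (-14 - 28) = -529 - 1*(-42) = -529 + 42 = -487)
(N(15, -8) + 790)*(M + W(17)) = (-16 + 790)*(-487 + (-300 + 5*17² + 125*17)) = 774*(-487 + (-300 + 5*289 + 2125)) = 774*(-487 + (-300 + 1445 + 2125)) = 774*(-487 + 3270) = 774*2783 = 2154042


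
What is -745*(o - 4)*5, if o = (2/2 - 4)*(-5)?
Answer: -40975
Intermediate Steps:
o = 15 (o = (2*(½) - 4)*(-5) = (1 - 4)*(-5) = -3*(-5) = 15)
-745*(o - 4)*5 = -745*(15 - 4)*5 = -8195*5 = -745*55 = -40975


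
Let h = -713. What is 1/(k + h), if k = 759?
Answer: 1/46 ≈ 0.021739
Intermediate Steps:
1/(k + h) = 1/(759 - 713) = 1/46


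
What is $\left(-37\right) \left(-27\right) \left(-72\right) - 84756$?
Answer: $-156684$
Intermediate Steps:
$\left(-37\right) \left(-27\right) \left(-72\right) - 84756 = 999 \left(-72\right) - 84756 = -71928 - 84756 = -156684$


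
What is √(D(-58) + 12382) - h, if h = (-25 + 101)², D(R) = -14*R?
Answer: -5776 + 3*√1466 ≈ -5661.1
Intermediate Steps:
h = 5776 (h = 76² = 5776)
√(D(-58) + 12382) - h = √(-14*(-58) + 12382) - 1*5776 = √(812 + 12382) - 5776 = √13194 - 5776 = 3*√1466 - 5776 = -5776 + 3*√1466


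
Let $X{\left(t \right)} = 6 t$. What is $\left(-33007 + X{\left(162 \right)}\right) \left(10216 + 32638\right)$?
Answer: $-1372827890$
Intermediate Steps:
$\left(-33007 + X{\left(162 \right)}\right) \left(10216 + 32638\right) = \left(-33007 + 6 \cdot 162\right) \left(10216 + 32638\right) = \left(-33007 + 972\right) 42854 = \left(-32035\right) 42854 = -1372827890$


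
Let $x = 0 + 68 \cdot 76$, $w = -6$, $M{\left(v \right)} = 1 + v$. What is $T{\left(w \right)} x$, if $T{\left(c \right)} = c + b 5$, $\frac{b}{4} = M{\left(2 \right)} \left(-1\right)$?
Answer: $-341088$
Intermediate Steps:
$b = -12$ ($b = 4 \left(1 + 2\right) \left(-1\right) = 4 \cdot 3 \left(-1\right) = 4 \left(-3\right) = -12$)
$T{\left(c \right)} = -60 + c$ ($T{\left(c \right)} = c - 60 = -60 + c$)
$x = 5168$ ($x = 0 + 5168 = 5168$)
$T{\left(w \right)} x = \left(-60 - 6\right) 5168 = \left(-66\right) 5168 = -341088$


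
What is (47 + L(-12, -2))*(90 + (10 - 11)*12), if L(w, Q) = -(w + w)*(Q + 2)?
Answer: 3666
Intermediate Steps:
L(w, Q) = -2*w*(2 + Q)
(47 + L(-12, -2))*(90 + (10 - 11)*12) = (47 - 2*(-12)*(2 - 2))*(90 + (10 - 11)*12) = (47 - 2*(-12)*0)*(90 - 1*12) = (47 + 0)*(90 - 12) = 47*78 = 3666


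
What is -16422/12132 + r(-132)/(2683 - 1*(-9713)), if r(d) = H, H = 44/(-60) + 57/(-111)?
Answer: -1569279757/1159242930 ≈ -1.3537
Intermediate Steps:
H = -692/555 (H = 44*(-1/60) + 57*(-1/111) = -11/15 - 19/37 = -692/555 ≈ -1.2468)
r(d) = -692/555
-16422/12132 + r(-132)/(2683 - 1*(-9713)) = -16422/12132 - 692/(555*(2683 - 1*(-9713))) = -16422*1/12132 - 692/(555*(2683 + 9713)) = -2737/2022 - 692/555/12396 = -2737/2022 - 692/555*1/12396 = -2737/2022 - 173/1719945 = -1569279757/1159242930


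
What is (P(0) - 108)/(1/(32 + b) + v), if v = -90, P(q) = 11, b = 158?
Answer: 18430/17099 ≈ 1.0778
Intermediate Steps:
(P(0) - 108)/(1/(32 + b) + v) = (11 - 108)/(1/(32 + 158) - 90) = -97/(1/190 - 90) = -97/(-17099/190) = -190/17099*(-97) = 18430/17099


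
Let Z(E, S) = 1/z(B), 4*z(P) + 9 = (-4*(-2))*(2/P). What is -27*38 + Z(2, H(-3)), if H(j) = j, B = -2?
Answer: -17446/17 ≈ -1026.2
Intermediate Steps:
z(P) = -9/4 + 4/P (z(P) = -9/4 + ((-4*(-2))*(2/P))/4 = -9/4 + (8*(2/P))/4 = -9/4 + (16/P)/4 = -9/4 + 4/P)
Z(E, S) = -4/17 (Z(E, S) = 1/(-9/4 + 4/(-2)) = 1/(-9/4 + 4*(-1/2)) = 1/(-9/4 - 2) = 1/(-17/4) = -4/17)
-27*38 + Z(2, H(-3)) = -27*38 - 4/17 = -1026 - 4/17 = -17446/17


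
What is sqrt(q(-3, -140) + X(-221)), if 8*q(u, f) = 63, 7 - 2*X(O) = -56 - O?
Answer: I*sqrt(1138)/4 ≈ 8.4336*I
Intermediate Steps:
X(O) = 63/2 + O/2 (X(O) = 7/2 - (-56 - O)/2 = 7/2 + (28 + O/2) = 63/2 + O/2)
q(u, f) = 63/8 (q(u, f) = (1/8)*63 = 63/8)
sqrt(q(-3, -140) + X(-221)) = sqrt(63/8 + (63/2 + (1/2)*(-221))) = sqrt(63/8 + (63/2 - 221/2)) = sqrt(63/8 - 79) = sqrt(-569/8) = I*sqrt(1138)/4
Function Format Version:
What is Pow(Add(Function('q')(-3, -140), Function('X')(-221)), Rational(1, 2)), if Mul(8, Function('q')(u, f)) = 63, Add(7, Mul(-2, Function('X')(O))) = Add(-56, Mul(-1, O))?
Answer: Mul(Rational(1, 4), I, Pow(1138, Rational(1, 2))) ≈ Mul(8.4336, I)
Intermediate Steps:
Function('X')(O) = Add(Rational(63, 2), Mul(Rational(1, 2), O)) (Function('X')(O) = Add(Rational(7, 2), Mul(Rational(-1, 2), Add(-56, Mul(-1, O)))) = Add(Rational(7, 2), Add(28, Mul(Rational(1, 2), O))) = Add(Rational(63, 2), Mul(Rational(1, 2), O)))
Function('q')(u, f) = Rational(63, 8) (Function('q')(u, f) = Mul(Rational(1, 8), 63) = Rational(63, 8))
Pow(Add(Function('q')(-3, -140), Function('X')(-221)), Rational(1, 2)) = Pow(Add(Rational(63, 8), Add(Rational(63, 2), Mul(Rational(1, 2), -221))), Rational(1, 2)) = Pow(Add(Rational(63, 8), Add(Rational(63, 2), Rational(-221, 2))), Rational(1, 2)) = Pow(Add(Rational(63, 8), -79), Rational(1, 2)) = Pow(Rational(-569, 8), Rational(1, 2)) = Mul(Rational(1, 4), I, Pow(1138, Rational(1, 2)))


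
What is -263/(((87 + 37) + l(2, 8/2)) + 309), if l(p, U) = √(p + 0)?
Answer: -113879/187487 + 263*√2/187487 ≈ -0.60541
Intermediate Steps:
l(p, U) = √p
-263/(((87 + 37) + l(2, 8/2)) + 309) = -263/(((87 + 37) + √2) + 309) = -263/((124 + √2) + 309) = -263/(433 + √2)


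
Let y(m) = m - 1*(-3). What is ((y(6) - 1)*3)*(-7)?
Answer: -168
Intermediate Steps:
y(m) = 3 + m (y(m) = m + 3 = 3 + m)
((y(6) - 1)*3)*(-7) = (((3 + 6) - 1)*3)*(-7) = ((9 - 1)*3)*(-7) = (8*3)*(-7) = 24*(-7) = -168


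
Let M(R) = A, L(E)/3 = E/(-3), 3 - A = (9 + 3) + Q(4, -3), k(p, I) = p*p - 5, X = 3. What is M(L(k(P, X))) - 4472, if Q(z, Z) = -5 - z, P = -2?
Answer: -4472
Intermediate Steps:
k(p, I) = -5 + p**2 (k(p, I) = p**2 - 5 = -5 + p**2)
A = 0 (A = 3 - ((9 + 3) + (-5 - 1*4)) = 3 - (12 + (-5 - 4)) = 3 - (12 - 9) = 3 - 1*3 = 3 - 3 = 0)
L(E) = -E (L(E) = 3*(E/(-3)) = 3*(E*(-1/3)) = 3*(-E/3) = -E)
M(R) = 0
M(L(k(P, X))) - 4472 = 0 - 4472 = -4472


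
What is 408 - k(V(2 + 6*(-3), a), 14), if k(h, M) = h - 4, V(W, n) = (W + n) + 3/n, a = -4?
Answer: 1731/4 ≈ 432.75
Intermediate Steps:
V(W, n) = W + n + 3/n
k(h, M) = -4 + h
408 - k(V(2 + 6*(-3), a), 14) = 408 - (-4 + ((2 + 6*(-3)) - 4 + 3/(-4))) = 408 - (-4 + ((2 - 18) - 4 + 3*(-1/4))) = 408 - (-4 + (-16 - 4 - 3/4)) = 408 - (-4 - 83/4) = 408 - 1*(-99/4) = 408 + 99/4 = 1731/4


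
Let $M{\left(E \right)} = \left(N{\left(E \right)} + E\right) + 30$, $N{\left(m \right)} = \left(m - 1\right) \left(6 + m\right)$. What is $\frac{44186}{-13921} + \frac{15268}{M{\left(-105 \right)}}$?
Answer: $- \frac{247828106}{145042899} \approx -1.7087$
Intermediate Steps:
$N{\left(m \right)} = \left(-1 + m\right) \left(6 + m\right)$
$M{\left(E \right)} = 24 + E^{2} + 6 E$ ($M{\left(E \right)} = \left(\left(-6 + E^{2} + 5 E\right) + E\right) + 30 = \left(-6 + E^{2} + 6 E\right) + 30 = 24 + E^{2} + 6 E$)
$\frac{44186}{-13921} + \frac{15268}{M{\left(-105 \right)}} = \frac{44186}{-13921} + \frac{15268}{24 + \left(-105\right)^{2} + 6 \left(-105\right)} = 44186 \left(- \frac{1}{13921}\right) + \frac{15268}{24 + 11025 - 630} = - \frac{44186}{13921} + \frac{15268}{10419} = - \frac{247828106}{145042899}$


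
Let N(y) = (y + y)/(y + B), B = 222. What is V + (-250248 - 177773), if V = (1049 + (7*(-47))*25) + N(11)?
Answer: -101400879/233 ≈ -4.3520e+5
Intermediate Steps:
N(y) = 2*y/(222 + y) (N(y) = (y + y)/(y + 222) = (2*y)/(222 + y) = 2*y/(222 + y))
V = -1671986/233 (V = (1049 + (7*(-47))*25) + 2*11/(222 + 11) = (1049 - 329*25) + 2*11/233 = (1049 - 8225) + 2*11*(1/233) = -7176 + 22/233 = -1671986/233 ≈ -7175.9)
V + (-250248 - 177773) = -1671986/233 + (-250248 - 177773) = -1671986/233 - 428021 = -101400879/233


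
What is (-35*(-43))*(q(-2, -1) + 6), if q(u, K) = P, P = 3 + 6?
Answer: 22575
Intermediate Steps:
P = 9
q(u, K) = 9
(-35*(-43))*(q(-2, -1) + 6) = (-35*(-43))*(9 + 6) = 1505*15 = 22575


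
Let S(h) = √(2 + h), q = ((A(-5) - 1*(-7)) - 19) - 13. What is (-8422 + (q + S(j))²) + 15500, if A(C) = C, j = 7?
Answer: 7807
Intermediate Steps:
q = -30 (q = ((-5 - 1*(-7)) - 19) - 13 = ((-5 + 7) - 19) - 13 = (2 - 19) - 13 = -17 - 13 = -30)
(-8422 + (q + S(j))²) + 15500 = (-8422 + (-30 + √(2 + 7))²) + 15500 = (-8422 + (-30 + √9)²) + 15500 = (-8422 + (-30 + 3)²) + 15500 = (-8422 + (-27)²) + 15500 = (-8422 + 729) + 15500 = -7693 + 15500 = 7807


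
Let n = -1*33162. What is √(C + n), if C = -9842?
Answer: 2*I*√10751 ≈ 207.37*I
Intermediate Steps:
n = -33162
√(C + n) = √(-9842 - 33162) = √(-43004) = 2*I*√10751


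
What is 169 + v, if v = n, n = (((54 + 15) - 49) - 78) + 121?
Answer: 232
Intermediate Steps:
n = 63 (n = ((69 - 49) - 78) + 121 = (20 - 78) + 121 = -58 + 121 = 63)
v = 63
169 + v = 169 + 63 = 232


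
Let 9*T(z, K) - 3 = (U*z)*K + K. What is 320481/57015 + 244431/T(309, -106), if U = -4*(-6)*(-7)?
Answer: 29982458998/4979824945 ≈ 6.0208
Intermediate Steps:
U = -168 (U = 24*(-7) = -168)
T(z, K) = ⅓ + K/9 - 56*K*z/3 (T(z, K) = ⅓ + ((-168*z)*K + K)/9 = ⅓ + (-168*K*z + K)/9 = ⅓ + (K - 168*K*z)/9 = ⅓ + (K/9 - 56*K*z/3) = ⅓ + K/9 - 56*K*z/3)
320481/57015 + 244431/T(309, -106) = 320481/57015 + 244431/(⅓ + (⅑)*(-106) - 56/3*(-106)*309) = 320481*(1/57015) + 244431/(⅓ - 106/9 + 611408) = 5087/905 + 244431/(5502569/9) = 5087/905 + 244431*(9/5502569) = 5087/905 + 2199879/5502569 = 29982458998/4979824945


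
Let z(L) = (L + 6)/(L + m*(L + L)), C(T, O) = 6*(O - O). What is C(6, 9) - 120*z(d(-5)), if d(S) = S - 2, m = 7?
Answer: -8/7 ≈ -1.1429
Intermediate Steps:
d(S) = -2 + S
C(T, O) = 0 (C(T, O) = 6*0 = 0)
z(L) = (6 + L)/(15*L) (z(L) = (L + 6)/(L + 7*(L + L)) = (6 + L)/(L + 7*(2*L)) = (6 + L)/(L + 14*L) = (6 + L)/((15*L)) = (6 + L)*(1/(15*L)) = (6 + L)/(15*L))
C(6, 9) - 120*z(d(-5)) = 0 - 8*(6 + (-2 - 5))/(-2 - 5) = 0 - 8*(6 - 7)/(-7) = 0 - 8*(-1)*(-1)/7 = 0 - 120*1/105 = 0 - 8/7 = -8/7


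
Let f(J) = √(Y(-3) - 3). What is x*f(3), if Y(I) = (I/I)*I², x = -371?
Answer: -371*√6 ≈ -908.76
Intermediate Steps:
Y(I) = I² (Y(I) = 1*I² = I²)
f(J) = √6 (f(J) = √((-3)² - 3) = √(9 - 3) = √6)
x*f(3) = -371*√6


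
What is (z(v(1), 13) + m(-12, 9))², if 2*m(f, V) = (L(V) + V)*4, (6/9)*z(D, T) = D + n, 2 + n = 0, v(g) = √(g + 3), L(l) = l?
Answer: 1296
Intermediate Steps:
v(g) = √(3 + g)
n = -2 (n = -2 + 0 = -2)
z(D, T) = -3 + 3*D/2 (z(D, T) = 3*(D - 2)/2 = 3*(-2 + D)/2 = -3 + 3*D/2)
m(f, V) = 4*V (m(f, V) = ((V + V)*4)/2 = ((2*V)*4)/2 = (8*V)/2 = 4*V)
(z(v(1), 13) + m(-12, 9))² = ((-3 + 3*√(3 + 1)/2) + 4*9)² = ((-3 + 3*√4/2) + 36)² = ((-3 + (3/2)*2) + 36)² = ((-3 + 3) + 36)² = (0 + 36)² = 36² = 1296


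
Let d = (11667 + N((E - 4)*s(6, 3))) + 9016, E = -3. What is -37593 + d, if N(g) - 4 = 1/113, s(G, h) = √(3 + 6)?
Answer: -1910377/113 ≈ -16906.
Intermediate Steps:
s(G, h) = 3 (s(G, h) = √9 = 3)
N(g) = 453/113 (N(g) = 4 + 1/113 = 453/113)
d = 2337632/113 (d = (11667 + 453/113) + 9016 = 1318824/113 + 9016 = 2337632/113 ≈ 20687.)
-37593 + d = -37593 + 2337632/113 = -1910377/113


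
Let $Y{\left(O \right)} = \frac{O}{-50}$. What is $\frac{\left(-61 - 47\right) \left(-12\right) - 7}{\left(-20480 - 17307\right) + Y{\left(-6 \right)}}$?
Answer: $- \frac{32225}{944672} \approx -0.034112$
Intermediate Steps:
$Y{\left(O \right)} = - \frac{O}{50}$ ($Y{\left(O \right)} = O \left(- \frac{1}{50}\right) = - \frac{O}{50}$)
$\frac{\left(-61 - 47\right) \left(-12\right) - 7}{\left(-20480 - 17307\right) + Y{\left(-6 \right)}} = \frac{\left(-61 - 47\right) \left(-12\right) - 7}{\left(-20480 - 17307\right) - - \frac{3}{25}} = \frac{\left(-108\right) \left(-12\right) - 7}{-37787 + \frac{3}{25}} = \frac{1296 - 7}{- \frac{944672}{25}} = 1289 \left(- \frac{25}{944672}\right) = - \frac{32225}{944672}$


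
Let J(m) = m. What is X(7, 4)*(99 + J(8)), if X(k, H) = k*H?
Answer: 2996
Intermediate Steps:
X(k, H) = H*k
X(7, 4)*(99 + J(8)) = (4*7)*(99 + 8) = 28*107 = 2996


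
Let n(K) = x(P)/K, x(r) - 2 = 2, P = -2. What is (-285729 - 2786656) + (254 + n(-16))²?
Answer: -48127935/16 ≈ -3.0080e+6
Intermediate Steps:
x(r) = 4 (x(r) = 2 + 2 = 4)
n(K) = 4/K
(-285729 - 2786656) + (254 + n(-16))² = (-285729 - 2786656) + (254 + 4/(-16))² = -3072385 + (254 + 4*(-1/16))² = -3072385 + (254 - ¼)² = -3072385 + (1015/4)² = -3072385 + 1030225/16 = -48127935/16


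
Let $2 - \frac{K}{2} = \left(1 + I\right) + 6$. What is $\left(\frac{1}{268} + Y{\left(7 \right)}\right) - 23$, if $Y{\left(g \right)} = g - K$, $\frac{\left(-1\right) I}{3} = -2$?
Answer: $\frac{1609}{268} \approx 6.0037$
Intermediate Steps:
$I = 6$ ($I = \left(-3\right) \left(-2\right) = 6$)
$K = -22$ ($K = 4 - 2 \left(\left(1 + 6\right) + 6\right) = 4 - 2 \left(7 + 6\right) = 4 - 26 = -22$)
$Y{\left(g \right)} = 22 + g$ ($Y{\left(g \right)} = g - -22 = g + 22 = 22 + g$)
$\left(\frac{1}{268} + Y{\left(7 \right)}\right) - 23 = \left(\frac{1}{268} + \left(22 + 7\right)\right) - 23 = \left(\frac{1}{268} + 29\right) - 23 = \frac{7773}{268} - 23 = \frac{1609}{268}$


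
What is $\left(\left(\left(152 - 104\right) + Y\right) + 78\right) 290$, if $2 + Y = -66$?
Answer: $16820$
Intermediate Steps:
$Y = -68$ ($Y = -2 - 66 = -68$)
$\left(\left(\left(152 - 104\right) + Y\right) + 78\right) 290 = \left(\left(\left(152 - 104\right) - 68\right) + 78\right) 290 = \left(\left(48 - 68\right) + 78\right) 290 = \left(-20 + 78\right) 290 = 58 \cdot 290 = 16820$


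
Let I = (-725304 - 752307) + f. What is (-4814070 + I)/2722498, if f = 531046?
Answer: -5760635/2722498 ≈ -2.1159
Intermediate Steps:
I = -946565 (I = (-725304 - 752307) + 531046 = -1477611 + 531046 = -946565)
(-4814070 + I)/2722498 = (-4814070 - 946565)/2722498 = -5760635*1/2722498 = -5760635/2722498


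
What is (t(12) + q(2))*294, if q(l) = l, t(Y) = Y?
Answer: 4116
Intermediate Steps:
(t(12) + q(2))*294 = (12 + 2)*294 = 14*294 = 4116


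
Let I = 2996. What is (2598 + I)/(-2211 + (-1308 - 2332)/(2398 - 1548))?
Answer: -475490/188299 ≈ -2.5252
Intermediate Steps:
(2598 + I)/(-2211 + (-1308 - 2332)/(2398 - 1548)) = (2598 + 2996)/(-2211 + (-1308 - 2332)/(2398 - 1548)) = 5594/(-2211 - 3640/850) = 5594/(-2211 - 3640*1/850) = 5594/(-2211 - 364/85) = 5594/(-188299/85) = 5594*(-85/188299) = -475490/188299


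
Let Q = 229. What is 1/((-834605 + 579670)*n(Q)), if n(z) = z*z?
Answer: -1/13369046335 ≈ -7.4800e-11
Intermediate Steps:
n(z) = z²
1/((-834605 + 579670)*n(Q)) = 1/((-834605 + 579670)*(229²)) = 1/(-254935*52441) = -1/254935*1/52441 = -1/13369046335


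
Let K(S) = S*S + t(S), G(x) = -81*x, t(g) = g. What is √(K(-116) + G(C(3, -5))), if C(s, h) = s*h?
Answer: √14555 ≈ 120.64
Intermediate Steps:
C(s, h) = h*s
K(S) = S + S² (K(S) = S*S + S = S² + S = S + S²)
√(K(-116) + G(C(3, -5))) = √(-116*(1 - 116) - (-405)*3) = √(-116*(-115) - 81*(-15)) = √(13340 + 1215) = √14555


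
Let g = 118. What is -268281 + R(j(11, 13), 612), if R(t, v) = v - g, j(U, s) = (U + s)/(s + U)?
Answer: -267787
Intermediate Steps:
j(U, s) = 1 (j(U, s) = (U + s)/(U + s) = 1)
R(t, v) = -118 + v (R(t, v) = v - 1*118 = v - 118 = -118 + v)
-268281 + R(j(11, 13), 612) = -268281 + (-118 + 612) = -268281 + 494 = -267787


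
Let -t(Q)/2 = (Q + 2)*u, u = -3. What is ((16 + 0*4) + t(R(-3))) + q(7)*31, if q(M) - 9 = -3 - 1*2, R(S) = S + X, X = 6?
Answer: 170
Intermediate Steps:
R(S) = 6 + S (R(S) = S + 6 = 6 + S)
t(Q) = 12 + 6*Q (t(Q) = -2*(Q + 2)*(-3) = -2*(2 + Q)*(-3) = -2*(-6 - 3*Q) = 12 + 6*Q)
q(M) = 4 (q(M) = 9 + (-3 - 1*2) = 9 + (-3 - 2) = 9 - 5 = 4)
((16 + 0*4) + t(R(-3))) + q(7)*31 = ((16 + 0*4) + (12 + 6*(6 - 3))) + 4*31 = ((16 + 0) + (12 + 6*3)) + 124 = (16 + (12 + 18)) + 124 = (16 + 30) + 124 = 46 + 124 = 170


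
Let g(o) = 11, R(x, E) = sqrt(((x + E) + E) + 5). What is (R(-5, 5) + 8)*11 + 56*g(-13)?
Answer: 704 + 11*sqrt(10) ≈ 738.79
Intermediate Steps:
R(x, E) = sqrt(5 + x + 2*E) (R(x, E) = sqrt(((E + x) + E) + 5) = sqrt((x + 2*E) + 5) = sqrt(5 + x + 2*E))
(R(-5, 5) + 8)*11 + 56*g(-13) = (sqrt(5 - 5 + 2*5) + 8)*11 + 56*11 = (sqrt(5 - 5 + 10) + 8)*11 + 616 = (sqrt(10) + 8)*11 + 616 = (8 + sqrt(10))*11 + 616 = (88 + 11*sqrt(10)) + 616 = 704 + 11*sqrt(10)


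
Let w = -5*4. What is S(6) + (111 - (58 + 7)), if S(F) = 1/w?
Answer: 919/20 ≈ 45.950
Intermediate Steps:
w = -20
S(F) = -1/20 (S(F) = 1/(-20) = -1/20)
S(6) + (111 - (58 + 7)) = -1/20 + (111 - (58 + 7)) = -1/20 + (111 - 1*65) = -1/20 + (111 - 65) = -1/20 + 46 = 919/20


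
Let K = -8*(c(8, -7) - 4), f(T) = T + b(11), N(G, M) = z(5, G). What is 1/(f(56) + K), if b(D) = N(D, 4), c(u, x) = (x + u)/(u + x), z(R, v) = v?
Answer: 1/91 ≈ 0.010989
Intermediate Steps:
N(G, M) = G
c(u, x) = 1 (c(u, x) = (u + x)/(u + x) = 1)
b(D) = D
f(T) = 11 + T (f(T) = T + 11 = 11 + T)
K = 24 (K = -8*(1 - 4) = -8*(-3) = 24)
1/(f(56) + K) = 1/((11 + 56) + 24) = 1/(67 + 24) = 1/91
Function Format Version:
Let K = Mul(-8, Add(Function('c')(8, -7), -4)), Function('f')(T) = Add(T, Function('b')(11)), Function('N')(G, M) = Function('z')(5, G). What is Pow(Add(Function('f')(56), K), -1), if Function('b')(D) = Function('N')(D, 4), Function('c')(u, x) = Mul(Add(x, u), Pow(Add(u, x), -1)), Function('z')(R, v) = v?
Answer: Rational(1, 91) ≈ 0.010989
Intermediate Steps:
Function('N')(G, M) = G
Function('c')(u, x) = 1 (Function('c')(u, x) = Mul(Add(u, x), Pow(Add(u, x), -1)) = 1)
Function('b')(D) = D
Function('f')(T) = Add(11, T) (Function('f')(T) = Add(T, 11) = Add(11, T))
K = 24 (K = Mul(-8, Add(1, -4)) = Mul(-8, -3) = 24)
Pow(Add(Function('f')(56), K), -1) = Pow(Add(Add(11, 56), 24), -1) = Pow(Add(67, 24), -1) = Pow(91, -1) = Rational(1, 91)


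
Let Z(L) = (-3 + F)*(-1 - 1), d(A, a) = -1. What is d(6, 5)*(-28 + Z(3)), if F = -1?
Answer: 20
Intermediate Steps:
Z(L) = 8 (Z(L) = (-3 - 1)*(-1 - 1) = -4*(-2) = 8)
d(6, 5)*(-28 + Z(3)) = -(-28 + 8) = -1*(-20) = 20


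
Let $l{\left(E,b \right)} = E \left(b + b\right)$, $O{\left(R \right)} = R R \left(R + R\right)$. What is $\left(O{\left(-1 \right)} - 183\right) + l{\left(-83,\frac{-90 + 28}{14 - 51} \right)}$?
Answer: $- \frac{17137}{37} \approx -463.16$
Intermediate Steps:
$O{\left(R \right)} = 2 R^{3}$ ($O{\left(R \right)} = R^{2} \cdot 2 R = 2 R^{3}$)
$l{\left(E,b \right)} = 2 E b$ ($l{\left(E,b \right)} = E 2 b = 2 E b$)
$\left(O{\left(-1 \right)} - 183\right) + l{\left(-83,\frac{-90 + 28}{14 - 51} \right)} = \left(2 \left(-1\right)^{3} - 183\right) + 2 \left(-83\right) \frac{-90 + 28}{14 - 51} = \left(2 \left(-1\right) - 183\right) + 2 \left(-83\right) \left(- \frac{62}{-37}\right) = \left(-2 - 183\right) + 2 \left(-83\right) \left(\left(-62\right) \left(- \frac{1}{37}\right)\right) = -185 + 2 \left(-83\right) \frac{62}{37} = -185 - \frac{10292}{37} = - \frac{17137}{37}$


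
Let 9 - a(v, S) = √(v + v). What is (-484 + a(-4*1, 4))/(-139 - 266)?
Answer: 95/81 + 2*I*√2/405 ≈ 1.1728 + 0.0069838*I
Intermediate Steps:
a(v, S) = 9 - √2*√v (a(v, S) = 9 - √(v + v) = 9 - √(2*v) = 9 - √2*√v)
(-484 + a(-4*1, 4))/(-139 - 266) = (-484 + (9 - √2*√(-4*1)))/(-139 - 266) = (-484 + (9 - √2*√(-4)))/(-405) = (-484 + (9 - √2*2*I))*(-1/405) = (-484 + (9 - 2*I*√2))*(-1/405) = (-475 - 2*I*√2)*(-1/405) = 95/81 + 2*I*√2/405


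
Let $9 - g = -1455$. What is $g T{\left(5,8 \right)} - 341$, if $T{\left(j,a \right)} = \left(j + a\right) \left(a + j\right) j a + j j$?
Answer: $9932899$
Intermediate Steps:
$g = 1464$ ($g = 9 - -1455 = 9 + 1455 = 1464$)
$T{\left(j,a \right)} = j^{2} + a j \left(a + j\right)^{2}$ ($T{\left(j,a \right)} = \left(a + j\right) \left(a + j\right) j a + j^{2} = \left(a + j\right)^{2} j a + j^{2} = j \left(a + j\right)^{2} a + j^{2} = a j \left(a + j\right)^{2} + j^{2} = j^{2} + a j \left(a + j\right)^{2}$)
$g T{\left(5,8 \right)} - 341 = 1464 \cdot 5 \left(5 + 8 \left(8 + 5\right)^{2}\right) - 341 = 1464 \cdot 5 \left(5 + 8 \cdot 13^{2}\right) - 341 = 1464 \cdot 5 \left(5 + 8 \cdot 169\right) - 341 = 1464 \cdot 5 \left(5 + 1352\right) - 341 = 1464 \cdot 5 \cdot 1357 - 341 = 1464 \cdot 6785 - 341 = 9933240 - 341 = 9932899$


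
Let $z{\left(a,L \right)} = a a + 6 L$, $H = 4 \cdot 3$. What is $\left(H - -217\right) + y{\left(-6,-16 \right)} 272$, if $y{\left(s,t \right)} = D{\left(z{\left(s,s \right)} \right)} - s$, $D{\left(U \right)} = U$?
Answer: $1861$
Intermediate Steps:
$H = 12$
$z{\left(a,L \right)} = a^{2} + 6 L$
$y{\left(s,t \right)} = s^{2} + 5 s$ ($y{\left(s,t \right)} = \left(s^{2} + 6 s\right) - s = s^{2} + 5 s$)
$\left(H - -217\right) + y{\left(-6,-16 \right)} 272 = \left(12 - -217\right) + - 6 \left(5 - 6\right) 272 = \left(12 + 217\right) + \left(-6\right) \left(-1\right) 272 = 229 + 6 \cdot 272 = 229 + 1632 = 1861$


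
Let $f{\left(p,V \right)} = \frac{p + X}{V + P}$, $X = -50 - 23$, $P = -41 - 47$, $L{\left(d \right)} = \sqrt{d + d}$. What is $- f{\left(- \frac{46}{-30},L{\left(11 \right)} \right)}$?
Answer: $- \frac{4288}{5265} - \frac{536 \sqrt{22}}{57915} \approx -0.85784$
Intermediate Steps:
$L{\left(d \right)} = \sqrt{2} \sqrt{d}$ ($L{\left(d \right)} = \sqrt{2 d} = \sqrt{2} \sqrt{d}$)
$P = -88$ ($P = -41 - 47 = -88$)
$X = -73$
$f{\left(p,V \right)} = \frac{-73 + p}{-88 + V}$ ($f{\left(p,V \right)} = \frac{p - 73}{V - 88} = \frac{-73 + p}{-88 + V}$)
$- f{\left(- \frac{46}{-30},L{\left(11 \right)} \right)} = - \frac{-73 - \frac{46}{-30}}{-88 + \sqrt{2} \sqrt{11}} = - \frac{-73 - - \frac{23}{15}}{-88 + \sqrt{22}} = - \frac{-73 + \frac{23}{15}}{-88 + \sqrt{22}} = - \frac{-1072}{\left(-88 + \sqrt{22}\right) 15} = - \frac{-1072}{15 \left(-88 + \sqrt{22}\right)} = \frac{1072}{15 \left(-88 + \sqrt{22}\right)}$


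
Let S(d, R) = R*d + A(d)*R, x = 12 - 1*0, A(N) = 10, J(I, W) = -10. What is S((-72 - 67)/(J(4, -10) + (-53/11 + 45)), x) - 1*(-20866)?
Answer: 1737251/83 ≈ 20931.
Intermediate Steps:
x = 12 (x = 12 + 0 = 12)
S(d, R) = 10*R + R*d (S(d, R) = R*d + 10*R = 10*R + R*d)
S((-72 - 67)/(J(4, -10) + (-53/11 + 45)), x) - 1*(-20866) = 12*(10 + (-72 - 67)/(-10 + (-53/11 + 45))) - 1*(-20866) = 12*(10 - 139/(-10 + (-53*1/11 + 45))) + 20866 = 12*(10 - 139/(-10 + (-53/11 + 45))) + 20866 = 12*(10 - 139/(-10 + 442/11)) + 20866 = 12*(10 - 139/332/11) + 20866 = 12*(10 - 139*11/332) + 20866 = 12*(10 - 1529/332) + 20866 = 12*(1791/332) + 20866 = 5373/83 + 20866 = 1737251/83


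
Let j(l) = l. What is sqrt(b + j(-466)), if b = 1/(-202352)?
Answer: 3*I*sqrt(132506881039)/50588 ≈ 21.587*I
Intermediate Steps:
b = -1/202352 ≈ -4.9419e-6
sqrt(b + j(-466)) = sqrt(-1/202352 - 466) = sqrt(-94296033/202352) = 3*I*sqrt(132506881039)/50588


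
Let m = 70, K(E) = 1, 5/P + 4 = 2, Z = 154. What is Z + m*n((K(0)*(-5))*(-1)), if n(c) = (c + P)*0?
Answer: 154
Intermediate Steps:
P = -5/2 (P = 5/(-4 + 2) = 5/(-2) = 5*(-½) = -5/2 ≈ -2.5000)
n(c) = 0 (n(c) = (c - 5/2)*0 = (-5/2 + c)*0 = 0)
Z + m*n((K(0)*(-5))*(-1)) = 154 + 70*0 = 154 + 0 = 154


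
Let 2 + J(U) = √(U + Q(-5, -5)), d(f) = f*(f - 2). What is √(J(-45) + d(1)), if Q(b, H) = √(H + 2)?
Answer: √(-3 + √(-45 + I*√3)) ≈ 1.4878 + 2.2549*I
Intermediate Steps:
d(f) = f*(-2 + f)
Q(b, H) = √(2 + H)
J(U) = -2 + √(U + I*√3) (J(U) = -2 + √(U + √(2 - 5)) = -2 + √(U + √(-3)) = -2 + √(U + I*√3))
√(J(-45) + d(1)) = √((-2 + √(-45 + I*√3)) + 1*(-2 + 1)) = √((-2 + √(-45 + I*√3)) + 1*(-1)) = √((-2 + √(-45 + I*√3)) - 1) = √(-3 + √(-45 + I*√3))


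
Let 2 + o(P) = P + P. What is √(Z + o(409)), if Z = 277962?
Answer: √278778 ≈ 527.99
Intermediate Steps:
o(P) = -2 + 2*P (o(P) = -2 + (P + P) = -2 + 2*P)
√(Z + o(409)) = √(277962 + (-2 + 2*409)) = √(277962 + (-2 + 818)) = √(277962 + 816) = √278778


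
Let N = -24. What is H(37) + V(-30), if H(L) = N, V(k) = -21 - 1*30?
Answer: -75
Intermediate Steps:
V(k) = -51 (V(k) = -21 - 30 = -51)
H(L) = -24
H(37) + V(-30) = -24 - 51 = -75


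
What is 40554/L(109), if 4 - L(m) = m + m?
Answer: -20277/107 ≈ -189.50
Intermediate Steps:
L(m) = 4 - 2*m (L(m) = 4 - (m + m) = 4 - 2*m)
40554/L(109) = 40554/(4 - 2*109) = 40554/(4 - 218) = 40554/(-214) = 40554*(-1/214) = -20277/107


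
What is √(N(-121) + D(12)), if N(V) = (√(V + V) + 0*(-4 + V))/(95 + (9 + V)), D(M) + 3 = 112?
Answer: √(31501 - 187*I*√2)/17 ≈ 10.44 - 0.043824*I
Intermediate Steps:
D(M) = 109 (D(M) = -3 + 112 = 109)
N(V) = √2*√V/(104 + V) (N(V) = (√(2*V) + 0)/(104 + V) = (√2*√V + 0)/(104 + V) = (√2*√V)/(104 + V) = √2*√V/(104 + V))
√(N(-121) + D(12)) = √(√2*√(-121)/(104 - 121) + 109) = √(√2*(11*I)/(-17) + 109) = √(√2*(11*I)*(-1/17) + 109) = √(-11*I*√2/17 + 109) = √(109 - 11*I*√2/17)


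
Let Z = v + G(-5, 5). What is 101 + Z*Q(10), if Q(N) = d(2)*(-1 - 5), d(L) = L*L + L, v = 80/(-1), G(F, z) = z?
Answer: 2801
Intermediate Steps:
v = -80 (v = 80*(-1) = -80)
d(L) = L + L**2 (d(L) = L**2 + L = L + L**2)
Q(N) = -36 (Q(N) = (2*(1 + 2))*(-1 - 5) = (2*3)*(-6) = 6*(-6) = -36)
Z = -75 (Z = -80 + 5 = -75)
101 + Z*Q(10) = 101 - 75*(-36) = 101 + 2700 = 2801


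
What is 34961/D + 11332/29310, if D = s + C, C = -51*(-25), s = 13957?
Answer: 598657967/223224960 ≈ 2.6819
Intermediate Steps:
C = 1275
D = 15232 (D = 13957 + 1275 = 15232)
34961/D + 11332/29310 = 34961/15232 + 11332/29310 = 34961*(1/15232) + 11332*(1/29310) = 34961/15232 + 5666/14655 = 598657967/223224960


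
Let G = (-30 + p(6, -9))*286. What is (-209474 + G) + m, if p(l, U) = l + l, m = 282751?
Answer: 68129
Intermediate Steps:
p(l, U) = 2*l
G = -5148 (G = (-30 + 2*6)*286 = (-30 + 12)*286 = -18*286 = -5148)
(-209474 + G) + m = (-209474 - 5148) + 282751 = -214622 + 282751 = 68129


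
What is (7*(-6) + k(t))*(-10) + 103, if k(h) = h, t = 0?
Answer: 523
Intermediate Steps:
(7*(-6) + k(t))*(-10) + 103 = (7*(-6) + 0)*(-10) + 103 = (-42 + 0)*(-10) + 103 = -42*(-10) + 103 = 420 + 103 = 523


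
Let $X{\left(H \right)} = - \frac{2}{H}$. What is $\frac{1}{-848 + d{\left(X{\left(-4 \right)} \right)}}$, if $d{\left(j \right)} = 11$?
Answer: $- \frac{1}{837} \approx -0.0011947$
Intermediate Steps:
$\frac{1}{-848 + d{\left(X{\left(-4 \right)} \right)}} = \frac{1}{-848 + 11} = \frac{1}{-837} = - \frac{1}{837}$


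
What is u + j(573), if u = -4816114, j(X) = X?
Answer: -4815541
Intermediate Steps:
u + j(573) = -4816114 + 573 = -4815541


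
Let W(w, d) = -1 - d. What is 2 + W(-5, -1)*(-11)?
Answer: 2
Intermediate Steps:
2 + W(-5, -1)*(-11) = 2 + (-1 - 1*(-1))*(-11) = 2 + (-1 + 1)*(-11) = 2 + 0*(-11) = 2 + 0 = 2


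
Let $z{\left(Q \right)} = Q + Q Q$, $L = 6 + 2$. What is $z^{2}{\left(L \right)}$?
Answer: $5184$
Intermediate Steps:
$L = 8$
$z{\left(Q \right)} = Q + Q^{2}$
$z^{2}{\left(L \right)} = \left(8 \left(1 + 8\right)\right)^{2} = \left(8 \cdot 9\right)^{2} = 72^{2} = 5184$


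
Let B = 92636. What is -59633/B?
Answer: -59633/92636 ≈ -0.64373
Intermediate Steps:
-59633/B = -59633/92636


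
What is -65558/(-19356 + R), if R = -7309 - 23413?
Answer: 32779/25039 ≈ 1.3091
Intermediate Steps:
R = -30722
-65558/(-19356 + R) = -65558/(-19356 - 30722) = -65558/(-50078) = -65558*(-1/50078) = 32779/25039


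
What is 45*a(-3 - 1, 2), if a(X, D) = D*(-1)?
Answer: -90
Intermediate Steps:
a(X, D) = -D
45*a(-3 - 1, 2) = 45*(-1*2) = 45*(-2) = -90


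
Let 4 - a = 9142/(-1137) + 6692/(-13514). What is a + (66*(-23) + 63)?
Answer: -11082033863/7682709 ≈ -1442.5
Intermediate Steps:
a = 96307732/7682709 (a = 4 - (9142/(-1137) + 6692/(-13514)) = 4 - (9142*(-1/1137) + 6692*(-1/13514)) = 4 - (-9142/1137 - 3346/6757) = 4 - 1*(-65576896/7682709) = 4 + 65576896/7682709 = 96307732/7682709 ≈ 12.536)
a + (66*(-23) + 63) = 96307732/7682709 + (66*(-23) + 63) = 96307732/7682709 + (-1518 + 63) = 96307732/7682709 - 1455 = -11082033863/7682709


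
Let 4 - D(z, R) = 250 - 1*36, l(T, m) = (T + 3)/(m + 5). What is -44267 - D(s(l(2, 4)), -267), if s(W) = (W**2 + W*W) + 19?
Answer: -44057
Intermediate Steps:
l(T, m) = (3 + T)/(5 + m)
s(W) = 19 + 2*W**2 (s(W) = (W**2 + W**2) + 19 = 2*W**2 + 19 = 19 + 2*W**2)
D(z, R) = -210 (D(z, R) = 4 - (250 - 1*36) = 4 - (250 - 36) = 4 - 1*214 = 4 - 214 = -210)
-44267 - D(s(l(2, 4)), -267) = -44267 - 1*(-210) = -44267 + 210 = -44057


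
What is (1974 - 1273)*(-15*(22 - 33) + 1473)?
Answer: 1148238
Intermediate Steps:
(1974 - 1273)*(-15*(22 - 33) + 1473) = 701*(-15*(-11) + 1473) = 701*(165 + 1473) = 701*1638 = 1148238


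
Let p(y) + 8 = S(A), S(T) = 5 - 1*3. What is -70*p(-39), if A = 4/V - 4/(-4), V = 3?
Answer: 420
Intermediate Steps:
A = 7/3 (A = 4/3 - 4/(-4) = 4*(⅓) - 4*(-¼) = 4/3 + 1 = 7/3 ≈ 2.3333)
S(T) = 2 (S(T) = 5 - 3 = 2)
p(y) = -6 (p(y) = -8 + 2 = -6)
-70*p(-39) = -70*(-6) = 420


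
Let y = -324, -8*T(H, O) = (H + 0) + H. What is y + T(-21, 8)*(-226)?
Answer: -3021/2 ≈ -1510.5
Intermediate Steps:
T(H, O) = -H/4 (T(H, O) = -((H + 0) + H)/8 = -(H + H)/8 = -H/4)
y + T(-21, 8)*(-226) = -324 - 1/4*(-21)*(-226) = -324 + (21/4)*(-226) = -324 - 2373/2 = -3021/2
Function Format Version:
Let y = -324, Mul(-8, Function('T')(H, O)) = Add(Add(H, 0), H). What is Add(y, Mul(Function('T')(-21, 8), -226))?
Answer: Rational(-3021, 2) ≈ -1510.5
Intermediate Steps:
Function('T')(H, O) = Mul(Rational(-1, 4), H) (Function('T')(H, O) = Mul(Rational(-1, 8), Add(Add(H, 0), H)) = Mul(Rational(-1, 8), Add(H, H)) = Mul(Rational(-1, 8), Mul(2, H)) = Mul(Rational(-1, 4), H))
Add(y, Mul(Function('T')(-21, 8), -226)) = Add(-324, Mul(Mul(Rational(-1, 4), -21), -226)) = Add(-324, Mul(Rational(21, 4), -226)) = Add(-324, Rational(-2373, 2)) = Rational(-3021, 2)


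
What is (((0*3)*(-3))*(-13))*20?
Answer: 0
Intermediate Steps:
(((0*3)*(-3))*(-13))*20 = ((0*(-3))*(-13))*20 = (0*(-13))*20 = 0*20 = 0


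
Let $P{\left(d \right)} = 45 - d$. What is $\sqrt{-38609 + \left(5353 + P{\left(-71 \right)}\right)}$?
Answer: $2 i \sqrt{8285} \approx 182.04 i$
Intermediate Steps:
$\sqrt{-38609 + \left(5353 + P{\left(-71 \right)}\right)} = \sqrt{-38609 + \left(5353 + \left(45 - -71\right)\right)} = \sqrt{-38609 + \left(5353 + \left(45 + 71\right)\right)} = \sqrt{-38609 + \left(5353 + 116\right)} = \sqrt{-38609 + 5469} = \sqrt{-33140} = 2 i \sqrt{8285}$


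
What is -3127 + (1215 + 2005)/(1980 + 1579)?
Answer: -11125773/3559 ≈ -3126.1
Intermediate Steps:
-3127 + (1215 + 2005)/(1980 + 1579) = -3127 + 3220/3559 = -11125773/3559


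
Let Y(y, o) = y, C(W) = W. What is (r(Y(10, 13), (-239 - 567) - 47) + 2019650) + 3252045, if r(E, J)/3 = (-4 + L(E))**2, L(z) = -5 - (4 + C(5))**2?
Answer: 5295995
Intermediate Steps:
L(z) = -86 (L(z) = -5 - (4 + 5)**2 = -5 - 1*9**2 = -5 - 1*81 = -5 - 81 = -86)
r(E, J) = 24300 (r(E, J) = 3*(-4 - 86)**2 = 3*(-90)**2 = 3*8100 = 24300)
(r(Y(10, 13), (-239 - 567) - 47) + 2019650) + 3252045 = (24300 + 2019650) + 3252045 = 2043950 + 3252045 = 5295995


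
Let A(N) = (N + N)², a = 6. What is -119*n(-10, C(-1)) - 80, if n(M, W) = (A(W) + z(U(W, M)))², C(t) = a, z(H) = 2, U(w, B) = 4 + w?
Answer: -2536684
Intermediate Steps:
A(N) = 4*N² (A(N) = (2*N)² = 4*N²)
C(t) = 6
n(M, W) = (2 + 4*W²)² (n(M, W) = (4*W² + 2)² = (2 + 4*W²)²)
-119*n(-10, C(-1)) - 80 = -476*(1 + 2*6²)² - 80 = -476*(1 + 2*36)² - 80 = -476*(1 + 72)² - 80 = -476*73² - 80 = -476*5329 - 80 = -119*21316 - 80 = -2536604 - 80 = -2536684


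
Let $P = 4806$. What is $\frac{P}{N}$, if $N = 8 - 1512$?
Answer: $- \frac{2403}{752} \approx -3.1955$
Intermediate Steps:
$N = -1504$ ($N = 8 - 1512 = -1504$)
$\frac{P}{N} = \frac{4806}{-1504} = 4806 \left(- \frac{1}{1504}\right) = - \frac{2403}{752}$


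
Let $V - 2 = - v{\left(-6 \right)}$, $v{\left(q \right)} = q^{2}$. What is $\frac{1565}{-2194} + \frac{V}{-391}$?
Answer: $- \frac{31607}{50462} \approx -0.62635$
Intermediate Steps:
$V = -34$ ($V = 2 - \left(-6\right)^{2} = 2 - 36 = -34$)
$\frac{1565}{-2194} + \frac{V}{-391} = \frac{1565}{-2194} - \frac{34}{-391} = 1565 \left(- \frac{1}{2194}\right) - - \frac{2}{23} = - \frac{1565}{2194} + \frac{2}{23} = - \frac{31607}{50462}$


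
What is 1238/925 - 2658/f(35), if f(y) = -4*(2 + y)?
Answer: 35701/1850 ≈ 19.298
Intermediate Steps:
f(y) = -8 - 4*y
1238/925 - 2658/f(35) = 1238/925 - 2658/(-8 - 4*35) = 1238*(1/925) - 2658/(-8 - 140) = 1238/925 - 2658/(-148) = 1238/925 - 2658*(-1/148) = 1238/925 + 1329/74 = 35701/1850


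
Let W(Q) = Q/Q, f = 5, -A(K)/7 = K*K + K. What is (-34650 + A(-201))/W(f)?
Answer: -316050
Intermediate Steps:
A(K) = -7*K - 7*K**2 (A(K) = -7*(K*K + K) = -7*(K**2 + K) = -7*(K + K**2) = -7*K - 7*K**2)
W(Q) = 1
(-34650 + A(-201))/W(f) = (-34650 - 7*(-201)*(1 - 201))/1 = (-34650 - 7*(-201)*(-200))*1 = (-34650 - 281400)*1 = -316050*1 = -316050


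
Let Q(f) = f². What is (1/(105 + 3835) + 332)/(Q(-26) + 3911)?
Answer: 436027/6024260 ≈ 0.072379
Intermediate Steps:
(1/(105 + 3835) + 332)/(Q(-26) + 3911) = (1/(105 + 3835) + 332)/((-26)² + 3911) = (1/3940 + 332)/(676 + 3911) = (1/3940 + 332)/4587 = (1308081/3940)*(1/4587) = 436027/6024260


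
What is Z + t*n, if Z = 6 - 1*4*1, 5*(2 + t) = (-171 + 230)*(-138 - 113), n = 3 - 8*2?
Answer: 192657/5 ≈ 38531.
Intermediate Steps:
n = -13 (n = 3 - 16 = -13)
t = -14819/5 (t = -2 + ((-171 + 230)*(-138 - 113))/5 = -2 + (59*(-251))/5 = -2 + (⅕)*(-14809) = -2 - 14809/5 = -14819/5 ≈ -2963.8)
Z = 2 (Z = 6 - 4*1 = 6 - 4 = 2)
Z + t*n = 2 - 14819/5*(-13) = 2 + 192647/5 = 192657/5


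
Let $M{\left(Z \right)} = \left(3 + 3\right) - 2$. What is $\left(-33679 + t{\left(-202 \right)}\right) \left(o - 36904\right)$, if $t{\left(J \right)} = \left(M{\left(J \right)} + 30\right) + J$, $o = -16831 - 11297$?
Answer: $2201138104$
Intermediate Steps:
$M{\left(Z \right)} = 4$ ($M{\left(Z \right)} = 6 - 2 = 4$)
$o = -28128$ ($o = -16831 - 11297 = -28128$)
$t{\left(J \right)} = 34 + J$ ($t{\left(J \right)} = \left(4 + 30\right) + J = 34 + J$)
$\left(-33679 + t{\left(-202 \right)}\right) \left(o - 36904\right) = \left(-33679 + \left(34 - 202\right)\right) \left(-28128 - 36904\right) = \left(-33679 - 168\right) \left(-65032\right) = \left(-33847\right) \left(-65032\right) = 2201138104$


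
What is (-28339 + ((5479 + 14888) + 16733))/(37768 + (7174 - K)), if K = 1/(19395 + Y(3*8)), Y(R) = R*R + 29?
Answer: 175220000/898839999 ≈ 0.19494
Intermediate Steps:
Y(R) = 29 + R² (Y(R) = R² + 29 = 29 + R²)
K = 1/20000 (K = 1/(19395 + (29 + (3*8)²)) = 1/(19395 + (29 + 24²)) = 1/(19395 + (29 + 576)) = 1/(19395 + 605) = 1/20000 ≈ 5.0000e-5)
(-28339 + ((5479 + 14888) + 16733))/(37768 + (7174 - K)) = (-28339 + ((5479 + 14888) + 16733))/(37768 + (7174 - 1*1/20000)) = (-28339 + (20367 + 16733))/(37768 + (7174 - 1/20000)) = (-28339 + 37100)/(37768 + 143479999/20000) = 8761/(898839999/20000) = 8761*(20000/898839999) = 175220000/898839999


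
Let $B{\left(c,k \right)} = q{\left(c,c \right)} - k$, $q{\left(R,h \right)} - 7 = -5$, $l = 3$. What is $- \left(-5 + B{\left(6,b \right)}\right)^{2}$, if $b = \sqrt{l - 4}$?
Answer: $- \left(3 + i\right)^{2} \approx -8.0 - 6.0 i$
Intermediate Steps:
$q{\left(R,h \right)} = 2$ ($q{\left(R,h \right)} = 7 - 5 = 2$)
$b = i$ ($b = \sqrt{3 - 4} = \sqrt{-1} = i \approx 1.0 i$)
$B{\left(c,k \right)} = 2 - k$
$- \left(-5 + B{\left(6,b \right)}\right)^{2} = - \left(-5 + \left(2 - i\right)\right)^{2} = - \left(-3 - i\right)^{2}$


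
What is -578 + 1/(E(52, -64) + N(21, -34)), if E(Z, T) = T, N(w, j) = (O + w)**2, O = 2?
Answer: -268769/465 ≈ -578.00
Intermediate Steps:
N(w, j) = (2 + w)**2
-578 + 1/(E(52, -64) + N(21, -34)) = -578 + 1/(-64 + (2 + 21)**2) = -578 + 1/(-64 + 23**2) = -578 + 1/(-64 + 529) = -578 + 1/465 = -268769/465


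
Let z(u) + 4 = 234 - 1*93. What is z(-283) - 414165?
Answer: -414028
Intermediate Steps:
z(u) = 137 (z(u) = -4 + (234 - 1*93) = -4 + (234 - 93) = -4 + 141 = 137)
z(-283) - 414165 = 137 - 414165 = -414028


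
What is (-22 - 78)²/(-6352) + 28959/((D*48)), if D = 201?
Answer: 1822241/1276752 ≈ 1.4272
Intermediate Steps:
(-22 - 78)²/(-6352) + 28959/((D*48)) = (-22 - 78)²/(-6352) + 28959/((201*48)) = (-100)²*(-1/6352) + 28959/9648 = 10000*(-1/6352) + 28959*(1/9648) = -625/397 + 9653/3216 = 1822241/1276752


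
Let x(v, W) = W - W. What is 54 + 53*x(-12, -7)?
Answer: 54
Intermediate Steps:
x(v, W) = 0
54 + 53*x(-12, -7) = 54 + 53*0 = 54 + 0 = 54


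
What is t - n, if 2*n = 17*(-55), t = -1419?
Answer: -1903/2 ≈ -951.50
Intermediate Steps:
n = -935/2 (n = (17*(-55))/2 = (½)*(-935) = -935/2 ≈ -467.50)
t - n = -1419 - 1*(-935/2) = -1419 + 935/2 = -1903/2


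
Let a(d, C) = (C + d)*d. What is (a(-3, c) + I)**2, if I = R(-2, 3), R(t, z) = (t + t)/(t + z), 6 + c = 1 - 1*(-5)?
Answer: 25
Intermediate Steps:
c = 0 (c = -6 + (1 - 1*(-5)) = -6 + (1 + 5) = -6 + 6 = 0)
R(t, z) = 2*t/(t + z) (R(t, z) = (2*t)/(t + z) = 2*t/(t + z))
I = -4 (I = 2*(-2)/(-2 + 3) = 2*(-2)/1 = 2*(-2)*1 = -4)
a(d, C) = d*(C + d)
(a(-3, c) + I)**2 = (-3*(0 - 3) - 4)**2 = (-3*(-3) - 4)**2 = (9 - 4)**2 = 5**2 = 25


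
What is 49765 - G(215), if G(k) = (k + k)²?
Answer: -135135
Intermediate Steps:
G(k) = 4*k² (G(k) = (2*k)² = 4*k²)
49765 - G(215) = 49765 - 4*215² = 49765 - 4*46225 = 49765 - 1*184900 = 49765 - 184900 = -135135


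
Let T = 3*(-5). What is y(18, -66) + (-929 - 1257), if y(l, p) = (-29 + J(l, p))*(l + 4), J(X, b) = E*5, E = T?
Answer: -4474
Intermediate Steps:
T = -15
E = -15
J(X, b) = -75 (J(X, b) = -15*5 = -75)
y(l, p) = -416 - 104*l (y(l, p) = (-29 - 75)*(l + 4) = -104*(4 + l) = -416 - 104*l)
y(18, -66) + (-929 - 1257) = (-416 - 104*18) + (-929 - 1257) = (-416 - 1872) - 2186 = -2288 - 2186 = -4474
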